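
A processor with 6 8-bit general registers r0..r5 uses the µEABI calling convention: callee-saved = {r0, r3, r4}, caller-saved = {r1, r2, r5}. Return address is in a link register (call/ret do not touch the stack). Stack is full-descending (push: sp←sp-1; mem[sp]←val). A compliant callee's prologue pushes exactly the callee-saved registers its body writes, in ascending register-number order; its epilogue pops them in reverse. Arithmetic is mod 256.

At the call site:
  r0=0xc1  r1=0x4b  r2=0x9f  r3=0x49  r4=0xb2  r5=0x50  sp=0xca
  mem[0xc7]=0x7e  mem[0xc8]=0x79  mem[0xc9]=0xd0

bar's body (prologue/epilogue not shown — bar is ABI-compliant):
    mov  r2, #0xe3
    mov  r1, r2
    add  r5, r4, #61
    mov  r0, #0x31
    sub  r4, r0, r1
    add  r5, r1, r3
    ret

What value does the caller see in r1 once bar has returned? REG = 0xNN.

REG = 0xe3

prologue: push r0 -> mem[0xc9]=0xc1, sp=0xc9
prologue: push r4 -> mem[0xc8]=0xb2, sp=0xc8
body[0] mov  r2, #0xe3 -> r2=0xe3
body[1] mov  r1, r2 -> r1=0xe3
body[2] add  r5, r4, #61 -> r5=0xef
body[3] mov  r0, #0x31 -> r0=0x31
body[4] sub  r4, r0, r1 -> r4=0x4e
body[5] add  r5, r1, r3 -> r5=0x2c
epilogue: pop r4=0xb2, sp=0xc9
epilogue: pop r0=0xc1, sp=0xca
r1 is caller-saved -> body value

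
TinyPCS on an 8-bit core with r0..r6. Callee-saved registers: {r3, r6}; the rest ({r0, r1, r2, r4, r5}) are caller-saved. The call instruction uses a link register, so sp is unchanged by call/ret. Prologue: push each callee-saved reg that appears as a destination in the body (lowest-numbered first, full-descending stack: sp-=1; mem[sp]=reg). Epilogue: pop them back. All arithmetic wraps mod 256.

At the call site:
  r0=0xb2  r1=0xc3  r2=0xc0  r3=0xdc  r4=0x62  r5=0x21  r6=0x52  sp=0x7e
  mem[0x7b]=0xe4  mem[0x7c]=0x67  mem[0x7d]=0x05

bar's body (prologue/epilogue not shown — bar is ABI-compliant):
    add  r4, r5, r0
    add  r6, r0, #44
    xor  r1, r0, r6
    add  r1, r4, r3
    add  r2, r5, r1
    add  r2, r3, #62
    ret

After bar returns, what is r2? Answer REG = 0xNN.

prologue: push r6 -> mem[0x7d]=0x52, sp=0x7d
body[0] add  r4, r5, r0 -> r4=0xd3
body[1] add  r6, r0, #44 -> r6=0xde
body[2] xor  r1, r0, r6 -> r1=0x6c
body[3] add  r1, r4, r3 -> r1=0xaf
body[4] add  r2, r5, r1 -> r2=0xd0
body[5] add  r2, r3, #62 -> r2=0x1a
epilogue: pop r6=0x52, sp=0x7e
r2 is caller-saved -> body value

REG = 0x1a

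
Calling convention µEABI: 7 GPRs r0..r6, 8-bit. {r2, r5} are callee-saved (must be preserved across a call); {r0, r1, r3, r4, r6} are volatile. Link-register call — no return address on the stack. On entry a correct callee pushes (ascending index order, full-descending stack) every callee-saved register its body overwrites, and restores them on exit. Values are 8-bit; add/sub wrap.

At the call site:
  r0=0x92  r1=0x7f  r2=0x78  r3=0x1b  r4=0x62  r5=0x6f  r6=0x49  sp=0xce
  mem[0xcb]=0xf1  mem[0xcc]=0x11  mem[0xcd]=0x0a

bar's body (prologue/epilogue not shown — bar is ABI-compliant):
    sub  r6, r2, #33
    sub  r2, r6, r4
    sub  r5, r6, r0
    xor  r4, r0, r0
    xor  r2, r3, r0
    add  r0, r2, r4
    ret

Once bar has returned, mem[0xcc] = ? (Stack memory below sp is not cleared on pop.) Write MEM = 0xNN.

MEM = 0x6f

prologue: push r2 -> mem[0xcd]=0x78, sp=0xcd
prologue: push r5 -> mem[0xcc]=0x6f, sp=0xcc
body[0] sub  r6, r2, #33 -> r6=0x57
body[1] sub  r2, r6, r4 -> r2=0xf5
body[2] sub  r5, r6, r0 -> r5=0xc5
body[3] xor  r4, r0, r0 -> r4=0x00
body[4] xor  r2, r3, r0 -> r2=0x89
body[5] add  r0, r2, r4 -> r0=0x89
epilogue: pop r5=0x6f, sp=0xcd
epilogue: pop r2=0x78, sp=0xce
prologue pushed ['r2', 'r5'] at ['0xcd', '0xcc']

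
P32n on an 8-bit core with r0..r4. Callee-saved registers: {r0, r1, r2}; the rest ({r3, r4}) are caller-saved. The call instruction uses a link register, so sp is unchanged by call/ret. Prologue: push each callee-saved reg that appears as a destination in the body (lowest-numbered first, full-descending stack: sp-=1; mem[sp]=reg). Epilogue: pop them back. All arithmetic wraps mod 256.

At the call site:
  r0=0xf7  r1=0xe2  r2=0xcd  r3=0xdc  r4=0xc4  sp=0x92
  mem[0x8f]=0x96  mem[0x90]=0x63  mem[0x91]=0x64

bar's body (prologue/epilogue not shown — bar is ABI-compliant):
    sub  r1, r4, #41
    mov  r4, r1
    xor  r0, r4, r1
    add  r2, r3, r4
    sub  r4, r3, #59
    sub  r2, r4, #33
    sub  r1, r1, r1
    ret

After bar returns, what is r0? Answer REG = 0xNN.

prologue: push r0 -> mem[0x91]=0xf7, sp=0x91
prologue: push r1 -> mem[0x90]=0xe2, sp=0x90
prologue: push r2 -> mem[0x8f]=0xcd, sp=0x8f
body[0] sub  r1, r4, #41 -> r1=0x9b
body[1] mov  r4, r1 -> r4=0x9b
body[2] xor  r0, r4, r1 -> r0=0x00
body[3] add  r2, r3, r4 -> r2=0x77
body[4] sub  r4, r3, #59 -> r4=0xa1
body[5] sub  r2, r4, #33 -> r2=0x80
body[6] sub  r1, r1, r1 -> r1=0x00
epilogue: pop r2=0xcd, sp=0x90
epilogue: pop r1=0xe2, sp=0x91
epilogue: pop r0=0xf7, sp=0x92
r0 is callee-saved -> restored

REG = 0xf7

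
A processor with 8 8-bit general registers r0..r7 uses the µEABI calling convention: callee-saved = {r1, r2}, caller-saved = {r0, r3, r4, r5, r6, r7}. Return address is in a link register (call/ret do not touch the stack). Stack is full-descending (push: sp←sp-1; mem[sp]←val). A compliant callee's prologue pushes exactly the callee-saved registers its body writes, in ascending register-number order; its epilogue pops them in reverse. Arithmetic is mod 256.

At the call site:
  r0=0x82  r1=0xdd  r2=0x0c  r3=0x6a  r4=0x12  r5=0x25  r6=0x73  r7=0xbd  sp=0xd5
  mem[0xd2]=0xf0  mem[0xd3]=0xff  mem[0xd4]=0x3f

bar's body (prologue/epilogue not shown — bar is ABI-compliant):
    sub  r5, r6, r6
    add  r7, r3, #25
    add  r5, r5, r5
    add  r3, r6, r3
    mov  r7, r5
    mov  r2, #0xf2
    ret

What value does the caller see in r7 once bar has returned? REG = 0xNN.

REG = 0x00

prologue: push r2 → mem[0xd4]=0x0c, sp=0xd4
body[0] sub  r5, r6, r6 → r5=0x00
body[1] add  r7, r3, #25 → r7=0x83
body[2] add  r5, r5, r5 → r5=0x00
body[3] add  r3, r6, r3 → r3=0xdd
body[4] mov  r7, r5 → r7=0x00
body[5] mov  r2, #0xf2 → r2=0xf2
epilogue: pop r2=0x0c, sp=0xd5
r7 is caller-saved → body value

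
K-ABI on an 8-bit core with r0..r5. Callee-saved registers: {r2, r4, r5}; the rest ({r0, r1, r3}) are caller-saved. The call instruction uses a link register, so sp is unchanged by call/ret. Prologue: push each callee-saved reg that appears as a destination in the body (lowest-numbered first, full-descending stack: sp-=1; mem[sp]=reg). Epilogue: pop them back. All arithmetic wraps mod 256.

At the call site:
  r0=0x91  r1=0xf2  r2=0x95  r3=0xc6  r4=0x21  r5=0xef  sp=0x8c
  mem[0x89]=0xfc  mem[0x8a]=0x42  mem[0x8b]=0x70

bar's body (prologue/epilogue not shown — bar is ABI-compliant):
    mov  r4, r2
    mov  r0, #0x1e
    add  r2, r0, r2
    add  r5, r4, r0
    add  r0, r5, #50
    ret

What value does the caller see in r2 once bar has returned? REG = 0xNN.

prologue: push r2 -> mem[0x8b]=0x95, sp=0x8b
prologue: push r4 -> mem[0x8a]=0x21, sp=0x8a
prologue: push r5 -> mem[0x89]=0xef, sp=0x89
body[0] mov  r4, r2 -> r4=0x95
body[1] mov  r0, #0x1e -> r0=0x1e
body[2] add  r2, r0, r2 -> r2=0xb3
body[3] add  r5, r4, r0 -> r5=0xb3
body[4] add  r0, r5, #50 -> r0=0xe5
epilogue: pop r5=0xef, sp=0x8a
epilogue: pop r4=0x21, sp=0x8b
epilogue: pop r2=0x95, sp=0x8c
r2 is callee-saved -> restored

REG = 0x95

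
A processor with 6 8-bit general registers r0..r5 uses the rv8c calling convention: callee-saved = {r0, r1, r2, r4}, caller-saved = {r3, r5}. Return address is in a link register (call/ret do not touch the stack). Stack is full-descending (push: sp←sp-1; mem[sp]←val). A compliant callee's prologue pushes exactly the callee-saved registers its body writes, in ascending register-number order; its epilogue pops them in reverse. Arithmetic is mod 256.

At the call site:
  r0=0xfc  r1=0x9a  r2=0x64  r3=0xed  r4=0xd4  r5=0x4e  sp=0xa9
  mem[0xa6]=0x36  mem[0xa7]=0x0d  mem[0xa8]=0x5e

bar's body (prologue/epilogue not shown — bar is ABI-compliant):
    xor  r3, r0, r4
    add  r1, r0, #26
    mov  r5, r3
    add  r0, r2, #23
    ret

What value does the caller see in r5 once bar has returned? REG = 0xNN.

REG = 0x28

prologue: push r0 → mem[0xa8]=0xfc, sp=0xa8
prologue: push r1 → mem[0xa7]=0x9a, sp=0xa7
body[0] xor  r3, r0, r4 → r3=0x28
body[1] add  r1, r0, #26 → r1=0x16
body[2] mov  r5, r3 → r5=0x28
body[3] add  r0, r2, #23 → r0=0x7b
epilogue: pop r1=0x9a, sp=0xa8
epilogue: pop r0=0xfc, sp=0xa9
r5 is caller-saved → body value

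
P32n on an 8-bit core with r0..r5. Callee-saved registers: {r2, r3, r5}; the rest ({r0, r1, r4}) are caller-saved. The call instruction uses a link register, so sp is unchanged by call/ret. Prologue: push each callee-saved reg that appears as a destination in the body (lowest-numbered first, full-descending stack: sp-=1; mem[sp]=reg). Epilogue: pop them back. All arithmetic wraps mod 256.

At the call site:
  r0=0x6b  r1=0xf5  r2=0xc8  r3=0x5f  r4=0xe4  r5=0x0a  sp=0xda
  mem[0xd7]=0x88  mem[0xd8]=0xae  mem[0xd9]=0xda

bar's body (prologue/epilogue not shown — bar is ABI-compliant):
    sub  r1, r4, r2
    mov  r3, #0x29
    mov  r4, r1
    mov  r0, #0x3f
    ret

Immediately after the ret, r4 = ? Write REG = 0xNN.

REG = 0x1c

prologue: push r3 -> mem[0xd9]=0x5f, sp=0xd9
body[0] sub  r1, r4, r2 -> r1=0x1c
body[1] mov  r3, #0x29 -> r3=0x29
body[2] mov  r4, r1 -> r4=0x1c
body[3] mov  r0, #0x3f -> r0=0x3f
epilogue: pop r3=0x5f, sp=0xda
r4 is caller-saved -> body value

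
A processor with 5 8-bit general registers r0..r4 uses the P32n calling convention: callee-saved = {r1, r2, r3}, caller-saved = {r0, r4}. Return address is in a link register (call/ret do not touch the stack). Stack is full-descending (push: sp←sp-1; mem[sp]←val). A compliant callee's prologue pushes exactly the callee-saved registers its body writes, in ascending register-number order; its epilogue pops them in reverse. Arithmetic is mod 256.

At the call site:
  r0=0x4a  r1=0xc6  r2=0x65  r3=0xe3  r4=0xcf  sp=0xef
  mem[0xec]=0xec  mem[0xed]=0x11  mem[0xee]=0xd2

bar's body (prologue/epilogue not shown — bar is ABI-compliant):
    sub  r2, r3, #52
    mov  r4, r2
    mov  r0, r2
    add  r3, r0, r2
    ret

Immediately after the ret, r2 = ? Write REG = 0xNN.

REG = 0x65

prologue: push r2 → mem[0xee]=0x65, sp=0xee
prologue: push r3 → mem[0xed]=0xe3, sp=0xed
body[0] sub  r2, r3, #52 → r2=0xaf
body[1] mov  r4, r2 → r4=0xaf
body[2] mov  r0, r2 → r0=0xaf
body[3] add  r3, r0, r2 → r3=0x5e
epilogue: pop r3=0xe3, sp=0xee
epilogue: pop r2=0x65, sp=0xef
r2 is callee-saved → restored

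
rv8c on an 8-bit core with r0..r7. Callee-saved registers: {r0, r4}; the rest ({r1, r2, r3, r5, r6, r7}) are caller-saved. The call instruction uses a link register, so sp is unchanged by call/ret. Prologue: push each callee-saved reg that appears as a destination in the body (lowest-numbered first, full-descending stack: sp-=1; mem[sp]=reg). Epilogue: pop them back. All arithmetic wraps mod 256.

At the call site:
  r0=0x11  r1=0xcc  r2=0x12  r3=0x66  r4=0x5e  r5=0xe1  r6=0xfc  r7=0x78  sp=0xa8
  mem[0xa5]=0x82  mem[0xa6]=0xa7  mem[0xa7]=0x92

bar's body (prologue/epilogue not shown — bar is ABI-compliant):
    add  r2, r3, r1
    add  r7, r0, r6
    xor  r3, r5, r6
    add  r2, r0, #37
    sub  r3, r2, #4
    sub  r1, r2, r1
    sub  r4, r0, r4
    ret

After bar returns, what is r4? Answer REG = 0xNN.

REG = 0x5e

prologue: push r4 → mem[0xa7]=0x5e, sp=0xa7
body[0] add  r2, r3, r1 → r2=0x32
body[1] add  r7, r0, r6 → r7=0x0d
body[2] xor  r3, r5, r6 → r3=0x1d
body[3] add  r2, r0, #37 → r2=0x36
body[4] sub  r3, r2, #4 → r3=0x32
body[5] sub  r1, r2, r1 → r1=0x6a
body[6] sub  r4, r0, r4 → r4=0xb3
epilogue: pop r4=0x5e, sp=0xa8
r4 is callee-saved → restored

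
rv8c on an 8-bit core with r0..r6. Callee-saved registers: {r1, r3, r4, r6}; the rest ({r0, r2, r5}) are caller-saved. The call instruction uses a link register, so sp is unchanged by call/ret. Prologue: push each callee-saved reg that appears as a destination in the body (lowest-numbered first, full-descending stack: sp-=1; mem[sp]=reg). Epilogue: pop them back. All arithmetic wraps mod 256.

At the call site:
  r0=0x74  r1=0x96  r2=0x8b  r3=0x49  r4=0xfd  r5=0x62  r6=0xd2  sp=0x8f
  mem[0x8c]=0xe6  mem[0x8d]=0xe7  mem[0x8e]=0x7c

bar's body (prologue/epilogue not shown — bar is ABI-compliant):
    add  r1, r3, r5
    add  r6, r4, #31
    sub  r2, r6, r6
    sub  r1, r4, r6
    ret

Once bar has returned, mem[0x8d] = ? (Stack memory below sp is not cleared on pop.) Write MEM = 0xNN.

MEM = 0xd2

prologue: push r1 → mem[0x8e]=0x96, sp=0x8e
prologue: push r6 → mem[0x8d]=0xd2, sp=0x8d
body[0] add  r1, r3, r5 → r1=0xab
body[1] add  r6, r4, #31 → r6=0x1c
body[2] sub  r2, r6, r6 → r2=0x00
body[3] sub  r1, r4, r6 → r1=0xe1
epilogue: pop r6=0xd2, sp=0x8e
epilogue: pop r1=0x96, sp=0x8f
prologue pushed ['r1', 'r6'] at ['0x8e', '0x8d']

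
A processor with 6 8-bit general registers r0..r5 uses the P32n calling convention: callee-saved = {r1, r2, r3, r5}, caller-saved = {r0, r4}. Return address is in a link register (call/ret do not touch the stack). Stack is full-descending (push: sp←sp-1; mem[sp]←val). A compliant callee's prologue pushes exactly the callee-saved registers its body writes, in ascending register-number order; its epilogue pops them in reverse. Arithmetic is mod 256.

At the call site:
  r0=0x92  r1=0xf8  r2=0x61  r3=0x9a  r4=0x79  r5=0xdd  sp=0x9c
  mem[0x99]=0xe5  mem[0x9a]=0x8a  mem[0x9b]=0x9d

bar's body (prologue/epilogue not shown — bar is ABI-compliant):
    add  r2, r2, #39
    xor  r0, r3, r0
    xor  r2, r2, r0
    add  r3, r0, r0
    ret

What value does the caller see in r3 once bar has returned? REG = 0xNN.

prologue: push r2 → mem[0x9b]=0x61, sp=0x9b
prologue: push r3 → mem[0x9a]=0x9a, sp=0x9a
body[0] add  r2, r2, #39 → r2=0x88
body[1] xor  r0, r3, r0 → r0=0x08
body[2] xor  r2, r2, r0 → r2=0x80
body[3] add  r3, r0, r0 → r3=0x10
epilogue: pop r3=0x9a, sp=0x9b
epilogue: pop r2=0x61, sp=0x9c
r3 is callee-saved → restored

REG = 0x9a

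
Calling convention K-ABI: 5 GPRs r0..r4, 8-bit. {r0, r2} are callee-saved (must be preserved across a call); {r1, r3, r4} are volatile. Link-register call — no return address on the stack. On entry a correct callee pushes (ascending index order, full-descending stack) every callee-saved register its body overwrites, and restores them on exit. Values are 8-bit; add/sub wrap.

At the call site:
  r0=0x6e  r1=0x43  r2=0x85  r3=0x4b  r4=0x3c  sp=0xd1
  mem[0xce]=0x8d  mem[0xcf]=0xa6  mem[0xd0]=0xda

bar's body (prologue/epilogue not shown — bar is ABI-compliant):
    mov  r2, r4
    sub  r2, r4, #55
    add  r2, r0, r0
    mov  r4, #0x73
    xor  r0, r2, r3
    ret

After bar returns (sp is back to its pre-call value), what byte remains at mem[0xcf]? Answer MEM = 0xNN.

prologue: push r0 → mem[0xd0]=0x6e, sp=0xd0
prologue: push r2 → mem[0xcf]=0x85, sp=0xcf
body[0] mov  r2, r4 → r2=0x3c
body[1] sub  r2, r4, #55 → r2=0x05
body[2] add  r2, r0, r0 → r2=0xdc
body[3] mov  r4, #0x73 → r4=0x73
body[4] xor  r0, r2, r3 → r0=0x97
epilogue: pop r2=0x85, sp=0xd0
epilogue: pop r0=0x6e, sp=0xd1
prologue pushed ['r0', 'r2'] at ['0xd0', '0xcf']

MEM = 0x85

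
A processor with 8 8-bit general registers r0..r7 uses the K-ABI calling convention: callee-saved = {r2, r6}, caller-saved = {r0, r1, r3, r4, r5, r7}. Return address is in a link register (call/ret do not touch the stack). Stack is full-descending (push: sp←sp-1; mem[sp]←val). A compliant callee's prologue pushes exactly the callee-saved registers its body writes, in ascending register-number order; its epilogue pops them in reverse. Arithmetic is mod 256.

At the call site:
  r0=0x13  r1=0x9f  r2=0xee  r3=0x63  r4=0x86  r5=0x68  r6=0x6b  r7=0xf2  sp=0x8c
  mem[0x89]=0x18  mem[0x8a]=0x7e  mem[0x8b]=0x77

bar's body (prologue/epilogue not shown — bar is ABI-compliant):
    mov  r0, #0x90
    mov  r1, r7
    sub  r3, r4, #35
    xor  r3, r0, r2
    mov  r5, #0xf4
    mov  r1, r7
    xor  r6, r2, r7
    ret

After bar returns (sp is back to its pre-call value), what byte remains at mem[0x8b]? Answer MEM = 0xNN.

MEM = 0x6b

prologue: push r6 → mem[0x8b]=0x6b, sp=0x8b
body[0] mov  r0, #0x90 → r0=0x90
body[1] mov  r1, r7 → r1=0xf2
body[2] sub  r3, r4, #35 → r3=0x63
body[3] xor  r3, r0, r2 → r3=0x7e
body[4] mov  r5, #0xf4 → r5=0xf4
body[5] mov  r1, r7 → r1=0xf2
body[6] xor  r6, r2, r7 → r6=0x1c
epilogue: pop r6=0x6b, sp=0x8c
prologue pushed ['r6'] at ['0x8b']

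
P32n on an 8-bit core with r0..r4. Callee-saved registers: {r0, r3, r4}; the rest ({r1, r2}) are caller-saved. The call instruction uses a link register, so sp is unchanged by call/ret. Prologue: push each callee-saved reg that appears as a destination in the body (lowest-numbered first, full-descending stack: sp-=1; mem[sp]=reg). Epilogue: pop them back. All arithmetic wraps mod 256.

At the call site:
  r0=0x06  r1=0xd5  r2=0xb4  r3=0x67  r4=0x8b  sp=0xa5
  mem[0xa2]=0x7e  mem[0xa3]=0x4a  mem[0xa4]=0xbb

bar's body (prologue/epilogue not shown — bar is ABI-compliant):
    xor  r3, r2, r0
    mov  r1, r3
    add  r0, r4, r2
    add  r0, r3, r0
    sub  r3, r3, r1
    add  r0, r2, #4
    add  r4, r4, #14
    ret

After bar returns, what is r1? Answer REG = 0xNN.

REG = 0xb2

prologue: push r0 -> mem[0xa4]=0x06, sp=0xa4
prologue: push r3 -> mem[0xa3]=0x67, sp=0xa3
prologue: push r4 -> mem[0xa2]=0x8b, sp=0xa2
body[0] xor  r3, r2, r0 -> r3=0xb2
body[1] mov  r1, r3 -> r1=0xb2
body[2] add  r0, r4, r2 -> r0=0x3f
body[3] add  r0, r3, r0 -> r0=0xf1
body[4] sub  r3, r3, r1 -> r3=0x00
body[5] add  r0, r2, #4 -> r0=0xb8
body[6] add  r4, r4, #14 -> r4=0x99
epilogue: pop r4=0x8b, sp=0xa3
epilogue: pop r3=0x67, sp=0xa4
epilogue: pop r0=0x06, sp=0xa5
r1 is caller-saved -> body value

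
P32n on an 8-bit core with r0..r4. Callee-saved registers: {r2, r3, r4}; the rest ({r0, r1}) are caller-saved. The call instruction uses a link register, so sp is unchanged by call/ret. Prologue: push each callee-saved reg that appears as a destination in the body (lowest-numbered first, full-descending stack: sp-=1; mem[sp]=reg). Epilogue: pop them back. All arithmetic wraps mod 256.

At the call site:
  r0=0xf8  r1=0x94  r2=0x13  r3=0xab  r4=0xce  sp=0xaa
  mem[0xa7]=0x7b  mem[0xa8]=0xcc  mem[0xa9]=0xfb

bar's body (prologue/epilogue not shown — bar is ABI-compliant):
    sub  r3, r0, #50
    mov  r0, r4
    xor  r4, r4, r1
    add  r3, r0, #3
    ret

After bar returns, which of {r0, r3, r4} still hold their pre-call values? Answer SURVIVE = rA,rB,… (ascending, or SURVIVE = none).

SURVIVE = r3,r4

prologue: push r3 → mem[0xa9]=0xab, sp=0xa9
prologue: push r4 → mem[0xa8]=0xce, sp=0xa8
body[0] sub  r3, r0, #50 → r3=0xc6
body[1] mov  r0, r4 → r0=0xce
body[2] xor  r4, r4, r1 → r4=0x5a
body[3] add  r3, r0, #3 → r3=0xd1
epilogue: pop r4=0xce, sp=0xa9
epilogue: pop r3=0xab, sp=0xaa
r0: caller-saved, written=True
r3: callee-saved, written=True
r4: callee-saved, written=True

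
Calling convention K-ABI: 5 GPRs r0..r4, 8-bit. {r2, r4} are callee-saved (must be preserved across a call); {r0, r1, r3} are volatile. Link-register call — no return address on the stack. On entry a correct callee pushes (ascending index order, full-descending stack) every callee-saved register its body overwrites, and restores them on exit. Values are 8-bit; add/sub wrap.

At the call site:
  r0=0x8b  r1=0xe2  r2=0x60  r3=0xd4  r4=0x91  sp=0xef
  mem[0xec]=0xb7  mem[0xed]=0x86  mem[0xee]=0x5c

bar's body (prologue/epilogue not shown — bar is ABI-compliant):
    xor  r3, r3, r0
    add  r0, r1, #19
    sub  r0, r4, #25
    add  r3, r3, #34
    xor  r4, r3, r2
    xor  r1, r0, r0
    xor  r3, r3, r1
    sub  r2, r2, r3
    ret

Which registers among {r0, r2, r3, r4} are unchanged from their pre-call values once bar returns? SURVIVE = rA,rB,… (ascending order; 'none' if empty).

SURVIVE = r2,r4

prologue: push r2 → mem[0xee]=0x60, sp=0xee
prologue: push r4 → mem[0xed]=0x91, sp=0xed
body[0] xor  r3, r3, r0 → r3=0x5f
body[1] add  r0, r1, #19 → r0=0xf5
body[2] sub  r0, r4, #25 → r0=0x78
body[3] add  r3, r3, #34 → r3=0x81
body[4] xor  r4, r3, r2 → r4=0xe1
body[5] xor  r1, r0, r0 → r1=0x00
body[6] xor  r3, r3, r1 → r3=0x81
body[7] sub  r2, r2, r3 → r2=0xdf
epilogue: pop r4=0x91, sp=0xee
epilogue: pop r2=0x60, sp=0xef
r0: caller-saved, written=True
r2: callee-saved, written=True
r3: caller-saved, written=True
r4: callee-saved, written=True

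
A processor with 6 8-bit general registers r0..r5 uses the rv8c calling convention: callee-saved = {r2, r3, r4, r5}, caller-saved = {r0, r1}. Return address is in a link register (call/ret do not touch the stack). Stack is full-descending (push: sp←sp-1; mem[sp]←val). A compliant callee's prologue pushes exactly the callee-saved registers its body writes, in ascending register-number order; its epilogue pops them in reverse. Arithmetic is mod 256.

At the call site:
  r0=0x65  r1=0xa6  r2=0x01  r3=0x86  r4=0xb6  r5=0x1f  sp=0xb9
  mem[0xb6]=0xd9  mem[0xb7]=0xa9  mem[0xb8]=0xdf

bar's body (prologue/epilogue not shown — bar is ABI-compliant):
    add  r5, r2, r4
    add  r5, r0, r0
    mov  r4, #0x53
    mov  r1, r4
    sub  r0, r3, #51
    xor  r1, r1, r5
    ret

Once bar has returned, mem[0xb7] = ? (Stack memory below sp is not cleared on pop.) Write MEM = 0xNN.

MEM = 0x1f

prologue: push r4 → mem[0xb8]=0xb6, sp=0xb8
prologue: push r5 → mem[0xb7]=0x1f, sp=0xb7
body[0] add  r5, r2, r4 → r5=0xb7
body[1] add  r5, r0, r0 → r5=0xca
body[2] mov  r4, #0x53 → r4=0x53
body[3] mov  r1, r4 → r1=0x53
body[4] sub  r0, r3, #51 → r0=0x53
body[5] xor  r1, r1, r5 → r1=0x99
epilogue: pop r5=0x1f, sp=0xb8
epilogue: pop r4=0xb6, sp=0xb9
prologue pushed ['r4', 'r5'] at ['0xb8', '0xb7']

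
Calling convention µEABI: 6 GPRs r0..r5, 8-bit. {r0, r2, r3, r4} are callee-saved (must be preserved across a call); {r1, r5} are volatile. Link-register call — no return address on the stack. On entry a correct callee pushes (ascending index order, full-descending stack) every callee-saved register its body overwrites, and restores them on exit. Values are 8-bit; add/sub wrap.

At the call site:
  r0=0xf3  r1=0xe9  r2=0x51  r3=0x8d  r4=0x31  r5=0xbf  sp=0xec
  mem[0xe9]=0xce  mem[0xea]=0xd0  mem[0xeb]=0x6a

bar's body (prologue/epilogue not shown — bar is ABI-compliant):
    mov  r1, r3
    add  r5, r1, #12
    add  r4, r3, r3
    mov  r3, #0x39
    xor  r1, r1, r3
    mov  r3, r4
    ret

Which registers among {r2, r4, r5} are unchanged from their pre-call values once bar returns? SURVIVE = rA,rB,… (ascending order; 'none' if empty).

prologue: push r3 → mem[0xeb]=0x8d, sp=0xeb
prologue: push r4 → mem[0xea]=0x31, sp=0xea
body[0] mov  r1, r3 → r1=0x8d
body[1] add  r5, r1, #12 → r5=0x99
body[2] add  r4, r3, r3 → r4=0x1a
body[3] mov  r3, #0x39 → r3=0x39
body[4] xor  r1, r1, r3 → r1=0xb4
body[5] mov  r3, r4 → r3=0x1a
epilogue: pop r4=0x31, sp=0xeb
epilogue: pop r3=0x8d, sp=0xec
r2: callee-saved, written=False
r4: callee-saved, written=True
r5: caller-saved, written=True

SURVIVE = r2,r4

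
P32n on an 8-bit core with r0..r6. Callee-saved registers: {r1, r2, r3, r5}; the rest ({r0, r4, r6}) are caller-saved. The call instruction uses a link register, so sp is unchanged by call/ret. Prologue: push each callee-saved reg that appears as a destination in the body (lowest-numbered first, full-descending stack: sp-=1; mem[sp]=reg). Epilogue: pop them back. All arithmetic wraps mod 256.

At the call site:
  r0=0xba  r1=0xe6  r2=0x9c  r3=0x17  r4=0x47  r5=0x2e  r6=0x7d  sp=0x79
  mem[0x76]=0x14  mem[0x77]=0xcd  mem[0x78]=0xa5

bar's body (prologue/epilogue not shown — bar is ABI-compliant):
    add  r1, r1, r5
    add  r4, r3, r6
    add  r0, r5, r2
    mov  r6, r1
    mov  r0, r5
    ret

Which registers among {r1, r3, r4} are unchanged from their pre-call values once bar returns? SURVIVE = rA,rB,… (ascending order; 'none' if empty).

SURVIVE = r1,r3

prologue: push r1 -> mem[0x78]=0xe6, sp=0x78
body[0] add  r1, r1, r5 -> r1=0x14
body[1] add  r4, r3, r6 -> r4=0x94
body[2] add  r0, r5, r2 -> r0=0xca
body[3] mov  r6, r1 -> r6=0x14
body[4] mov  r0, r5 -> r0=0x2e
epilogue: pop r1=0xe6, sp=0x79
r1: callee-saved, written=True
r3: callee-saved, written=False
r4: caller-saved, written=True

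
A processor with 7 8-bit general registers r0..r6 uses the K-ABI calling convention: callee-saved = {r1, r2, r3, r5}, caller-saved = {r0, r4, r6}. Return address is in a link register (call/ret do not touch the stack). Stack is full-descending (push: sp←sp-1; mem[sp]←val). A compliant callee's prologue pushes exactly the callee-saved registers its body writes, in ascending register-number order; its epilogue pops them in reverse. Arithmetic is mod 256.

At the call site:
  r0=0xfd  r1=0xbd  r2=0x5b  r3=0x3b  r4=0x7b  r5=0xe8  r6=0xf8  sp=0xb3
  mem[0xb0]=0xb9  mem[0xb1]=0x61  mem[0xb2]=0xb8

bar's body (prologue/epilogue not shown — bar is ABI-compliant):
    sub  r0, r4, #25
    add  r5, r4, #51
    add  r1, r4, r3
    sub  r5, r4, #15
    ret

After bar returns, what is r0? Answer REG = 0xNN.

prologue: push r1 → mem[0xb2]=0xbd, sp=0xb2
prologue: push r5 → mem[0xb1]=0xe8, sp=0xb1
body[0] sub  r0, r4, #25 → r0=0x62
body[1] add  r5, r4, #51 → r5=0xae
body[2] add  r1, r4, r3 → r1=0xb6
body[3] sub  r5, r4, #15 → r5=0x6c
epilogue: pop r5=0xe8, sp=0xb2
epilogue: pop r1=0xbd, sp=0xb3
r0 is caller-saved → body value

REG = 0x62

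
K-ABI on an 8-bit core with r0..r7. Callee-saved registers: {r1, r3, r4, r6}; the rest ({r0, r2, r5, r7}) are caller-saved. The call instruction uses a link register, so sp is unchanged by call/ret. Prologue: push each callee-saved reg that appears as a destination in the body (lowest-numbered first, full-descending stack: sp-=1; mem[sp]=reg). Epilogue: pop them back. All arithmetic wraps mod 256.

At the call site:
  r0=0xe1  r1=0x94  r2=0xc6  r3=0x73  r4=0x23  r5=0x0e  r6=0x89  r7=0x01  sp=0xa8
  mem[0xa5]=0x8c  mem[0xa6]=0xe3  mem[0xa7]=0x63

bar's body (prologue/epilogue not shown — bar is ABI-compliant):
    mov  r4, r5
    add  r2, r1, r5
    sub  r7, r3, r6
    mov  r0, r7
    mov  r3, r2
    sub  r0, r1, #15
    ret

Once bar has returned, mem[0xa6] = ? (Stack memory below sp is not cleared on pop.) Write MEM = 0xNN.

prologue: push r3 -> mem[0xa7]=0x73, sp=0xa7
prologue: push r4 -> mem[0xa6]=0x23, sp=0xa6
body[0] mov  r4, r5 -> r4=0x0e
body[1] add  r2, r1, r5 -> r2=0xa2
body[2] sub  r7, r3, r6 -> r7=0xea
body[3] mov  r0, r7 -> r0=0xea
body[4] mov  r3, r2 -> r3=0xa2
body[5] sub  r0, r1, #15 -> r0=0x85
epilogue: pop r4=0x23, sp=0xa7
epilogue: pop r3=0x73, sp=0xa8
prologue pushed ['r3', 'r4'] at ['0xa7', '0xa6']

MEM = 0x23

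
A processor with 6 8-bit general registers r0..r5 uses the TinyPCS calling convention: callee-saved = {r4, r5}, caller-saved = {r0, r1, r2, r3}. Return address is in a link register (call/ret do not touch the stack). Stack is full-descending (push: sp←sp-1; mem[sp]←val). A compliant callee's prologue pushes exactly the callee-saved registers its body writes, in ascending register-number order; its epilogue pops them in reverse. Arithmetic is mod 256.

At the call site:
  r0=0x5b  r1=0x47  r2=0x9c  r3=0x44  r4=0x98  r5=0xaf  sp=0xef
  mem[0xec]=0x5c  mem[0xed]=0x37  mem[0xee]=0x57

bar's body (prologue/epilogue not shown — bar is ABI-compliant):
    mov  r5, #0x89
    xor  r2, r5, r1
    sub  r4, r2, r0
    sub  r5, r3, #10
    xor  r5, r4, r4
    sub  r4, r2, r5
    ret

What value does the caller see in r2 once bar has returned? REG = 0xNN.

REG = 0xce

prologue: push r4 -> mem[0xee]=0x98, sp=0xee
prologue: push r5 -> mem[0xed]=0xaf, sp=0xed
body[0] mov  r5, #0x89 -> r5=0x89
body[1] xor  r2, r5, r1 -> r2=0xce
body[2] sub  r4, r2, r0 -> r4=0x73
body[3] sub  r5, r3, #10 -> r5=0x3a
body[4] xor  r5, r4, r4 -> r5=0x00
body[5] sub  r4, r2, r5 -> r4=0xce
epilogue: pop r5=0xaf, sp=0xee
epilogue: pop r4=0x98, sp=0xef
r2 is caller-saved -> body value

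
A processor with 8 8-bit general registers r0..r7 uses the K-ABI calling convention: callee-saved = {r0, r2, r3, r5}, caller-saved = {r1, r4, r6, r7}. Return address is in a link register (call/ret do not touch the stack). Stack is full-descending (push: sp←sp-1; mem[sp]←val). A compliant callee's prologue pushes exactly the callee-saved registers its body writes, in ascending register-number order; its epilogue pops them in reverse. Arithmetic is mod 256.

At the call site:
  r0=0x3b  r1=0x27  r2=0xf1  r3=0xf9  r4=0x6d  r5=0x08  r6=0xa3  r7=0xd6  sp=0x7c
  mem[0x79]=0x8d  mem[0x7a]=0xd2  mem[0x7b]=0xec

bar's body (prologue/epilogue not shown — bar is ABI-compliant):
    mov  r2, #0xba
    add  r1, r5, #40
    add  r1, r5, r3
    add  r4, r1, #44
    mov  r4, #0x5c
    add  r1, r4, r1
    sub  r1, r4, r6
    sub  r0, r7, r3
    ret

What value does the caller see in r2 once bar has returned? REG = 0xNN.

REG = 0xf1

prologue: push r0 -> mem[0x7b]=0x3b, sp=0x7b
prologue: push r2 -> mem[0x7a]=0xf1, sp=0x7a
body[0] mov  r2, #0xba -> r2=0xba
body[1] add  r1, r5, #40 -> r1=0x30
body[2] add  r1, r5, r3 -> r1=0x01
body[3] add  r4, r1, #44 -> r4=0x2d
body[4] mov  r4, #0x5c -> r4=0x5c
body[5] add  r1, r4, r1 -> r1=0x5d
body[6] sub  r1, r4, r6 -> r1=0xb9
body[7] sub  r0, r7, r3 -> r0=0xdd
epilogue: pop r2=0xf1, sp=0x7b
epilogue: pop r0=0x3b, sp=0x7c
r2 is callee-saved -> restored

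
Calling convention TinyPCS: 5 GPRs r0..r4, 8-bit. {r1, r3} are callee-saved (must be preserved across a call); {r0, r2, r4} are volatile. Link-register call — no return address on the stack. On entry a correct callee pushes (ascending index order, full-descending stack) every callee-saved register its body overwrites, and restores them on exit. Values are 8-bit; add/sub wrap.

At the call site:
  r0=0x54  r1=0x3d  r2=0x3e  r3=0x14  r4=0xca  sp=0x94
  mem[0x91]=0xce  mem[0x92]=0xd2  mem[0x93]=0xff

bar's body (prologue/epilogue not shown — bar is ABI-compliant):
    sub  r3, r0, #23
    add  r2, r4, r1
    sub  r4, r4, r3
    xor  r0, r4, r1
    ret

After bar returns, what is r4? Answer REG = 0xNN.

REG = 0x8d

prologue: push r3 -> mem[0x93]=0x14, sp=0x93
body[0] sub  r3, r0, #23 -> r3=0x3d
body[1] add  r2, r4, r1 -> r2=0x07
body[2] sub  r4, r4, r3 -> r4=0x8d
body[3] xor  r0, r4, r1 -> r0=0xb0
epilogue: pop r3=0x14, sp=0x94
r4 is caller-saved -> body value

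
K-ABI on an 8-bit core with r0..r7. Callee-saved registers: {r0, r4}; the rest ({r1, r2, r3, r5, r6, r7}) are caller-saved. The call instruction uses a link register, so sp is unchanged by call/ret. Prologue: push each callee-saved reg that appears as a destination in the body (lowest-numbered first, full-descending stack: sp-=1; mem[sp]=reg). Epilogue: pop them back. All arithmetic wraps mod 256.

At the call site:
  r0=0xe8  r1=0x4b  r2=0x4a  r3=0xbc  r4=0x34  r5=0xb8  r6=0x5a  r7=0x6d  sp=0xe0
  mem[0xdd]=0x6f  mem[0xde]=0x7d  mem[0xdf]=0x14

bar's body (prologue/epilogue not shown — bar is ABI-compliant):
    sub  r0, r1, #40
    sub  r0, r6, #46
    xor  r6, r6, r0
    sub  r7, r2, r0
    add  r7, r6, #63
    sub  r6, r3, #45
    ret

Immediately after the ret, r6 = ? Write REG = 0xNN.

REG = 0x8f

prologue: push r0 -> mem[0xdf]=0xe8, sp=0xdf
body[0] sub  r0, r1, #40 -> r0=0x23
body[1] sub  r0, r6, #46 -> r0=0x2c
body[2] xor  r6, r6, r0 -> r6=0x76
body[3] sub  r7, r2, r0 -> r7=0x1e
body[4] add  r7, r6, #63 -> r7=0xb5
body[5] sub  r6, r3, #45 -> r6=0x8f
epilogue: pop r0=0xe8, sp=0xe0
r6 is caller-saved -> body value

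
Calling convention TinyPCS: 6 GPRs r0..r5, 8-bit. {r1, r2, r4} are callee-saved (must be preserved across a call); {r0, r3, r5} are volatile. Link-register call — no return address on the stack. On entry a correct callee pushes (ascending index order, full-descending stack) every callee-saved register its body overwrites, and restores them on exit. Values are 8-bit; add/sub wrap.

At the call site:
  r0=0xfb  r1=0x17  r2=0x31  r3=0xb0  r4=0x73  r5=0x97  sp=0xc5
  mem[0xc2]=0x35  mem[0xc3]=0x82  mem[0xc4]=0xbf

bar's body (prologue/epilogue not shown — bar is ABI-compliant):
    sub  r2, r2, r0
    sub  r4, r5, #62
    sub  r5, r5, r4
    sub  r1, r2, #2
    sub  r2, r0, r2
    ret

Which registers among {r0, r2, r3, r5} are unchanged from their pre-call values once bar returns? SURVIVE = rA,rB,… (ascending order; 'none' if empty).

SURVIVE = r0,r2,r3

prologue: push r1 → mem[0xc4]=0x17, sp=0xc4
prologue: push r2 → mem[0xc3]=0x31, sp=0xc3
prologue: push r4 → mem[0xc2]=0x73, sp=0xc2
body[0] sub  r2, r2, r0 → r2=0x36
body[1] sub  r4, r5, #62 → r4=0x59
body[2] sub  r5, r5, r4 → r5=0x3e
body[3] sub  r1, r2, #2 → r1=0x34
body[4] sub  r2, r0, r2 → r2=0xc5
epilogue: pop r4=0x73, sp=0xc3
epilogue: pop r2=0x31, sp=0xc4
epilogue: pop r1=0x17, sp=0xc5
r0: caller-saved, written=False
r2: callee-saved, written=True
r3: caller-saved, written=False
r5: caller-saved, written=True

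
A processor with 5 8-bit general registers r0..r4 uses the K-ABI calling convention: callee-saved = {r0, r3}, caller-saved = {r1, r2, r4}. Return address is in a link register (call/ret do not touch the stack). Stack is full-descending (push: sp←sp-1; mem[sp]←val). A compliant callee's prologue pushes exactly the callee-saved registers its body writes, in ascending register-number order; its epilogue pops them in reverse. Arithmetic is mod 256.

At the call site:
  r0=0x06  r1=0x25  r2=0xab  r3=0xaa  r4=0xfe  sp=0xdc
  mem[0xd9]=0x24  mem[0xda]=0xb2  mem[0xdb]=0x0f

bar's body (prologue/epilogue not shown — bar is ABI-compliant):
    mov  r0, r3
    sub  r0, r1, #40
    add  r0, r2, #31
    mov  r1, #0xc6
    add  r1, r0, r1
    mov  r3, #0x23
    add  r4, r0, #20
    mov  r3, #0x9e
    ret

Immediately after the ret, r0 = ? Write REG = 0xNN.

prologue: push r0 -> mem[0xdb]=0x06, sp=0xdb
prologue: push r3 -> mem[0xda]=0xaa, sp=0xda
body[0] mov  r0, r3 -> r0=0xaa
body[1] sub  r0, r1, #40 -> r0=0xfd
body[2] add  r0, r2, #31 -> r0=0xca
body[3] mov  r1, #0xc6 -> r1=0xc6
body[4] add  r1, r0, r1 -> r1=0x90
body[5] mov  r3, #0x23 -> r3=0x23
body[6] add  r4, r0, #20 -> r4=0xde
body[7] mov  r3, #0x9e -> r3=0x9e
epilogue: pop r3=0xaa, sp=0xdb
epilogue: pop r0=0x06, sp=0xdc
r0 is callee-saved -> restored

REG = 0x06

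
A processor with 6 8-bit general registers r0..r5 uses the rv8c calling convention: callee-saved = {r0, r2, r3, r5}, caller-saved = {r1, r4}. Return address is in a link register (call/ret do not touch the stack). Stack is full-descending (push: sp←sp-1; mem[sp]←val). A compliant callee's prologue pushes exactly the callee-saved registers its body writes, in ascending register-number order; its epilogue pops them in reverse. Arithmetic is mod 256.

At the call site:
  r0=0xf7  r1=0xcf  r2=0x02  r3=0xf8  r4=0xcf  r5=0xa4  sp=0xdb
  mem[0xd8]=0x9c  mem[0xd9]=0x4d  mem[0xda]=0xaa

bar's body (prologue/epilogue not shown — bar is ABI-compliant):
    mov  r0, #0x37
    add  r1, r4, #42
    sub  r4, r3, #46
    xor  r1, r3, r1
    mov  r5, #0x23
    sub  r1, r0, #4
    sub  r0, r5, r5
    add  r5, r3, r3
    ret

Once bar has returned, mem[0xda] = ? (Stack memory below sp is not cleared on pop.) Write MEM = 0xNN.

prologue: push r0 → mem[0xda]=0xf7, sp=0xda
prologue: push r5 → mem[0xd9]=0xa4, sp=0xd9
body[0] mov  r0, #0x37 → r0=0x37
body[1] add  r1, r4, #42 → r1=0xf9
body[2] sub  r4, r3, #46 → r4=0xca
body[3] xor  r1, r3, r1 → r1=0x01
body[4] mov  r5, #0x23 → r5=0x23
body[5] sub  r1, r0, #4 → r1=0x33
body[6] sub  r0, r5, r5 → r0=0x00
body[7] add  r5, r3, r3 → r5=0xf0
epilogue: pop r5=0xa4, sp=0xda
epilogue: pop r0=0xf7, sp=0xdb
prologue pushed ['r0', 'r5'] at ['0xda', '0xd9']

MEM = 0xf7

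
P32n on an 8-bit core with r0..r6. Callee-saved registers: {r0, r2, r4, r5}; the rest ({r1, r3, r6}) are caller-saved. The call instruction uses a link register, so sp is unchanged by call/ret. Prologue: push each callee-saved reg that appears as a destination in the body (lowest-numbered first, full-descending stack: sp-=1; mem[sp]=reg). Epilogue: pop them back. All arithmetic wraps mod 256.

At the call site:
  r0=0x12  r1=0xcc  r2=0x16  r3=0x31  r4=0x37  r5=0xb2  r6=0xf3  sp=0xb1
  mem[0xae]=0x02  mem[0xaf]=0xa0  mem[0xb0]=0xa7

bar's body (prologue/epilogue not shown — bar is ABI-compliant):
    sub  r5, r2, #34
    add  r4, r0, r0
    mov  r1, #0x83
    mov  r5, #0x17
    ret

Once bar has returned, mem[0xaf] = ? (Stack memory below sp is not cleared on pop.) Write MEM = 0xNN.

prologue: push r4 -> mem[0xb0]=0x37, sp=0xb0
prologue: push r5 -> mem[0xaf]=0xb2, sp=0xaf
body[0] sub  r5, r2, #34 -> r5=0xf4
body[1] add  r4, r0, r0 -> r4=0x24
body[2] mov  r1, #0x83 -> r1=0x83
body[3] mov  r5, #0x17 -> r5=0x17
epilogue: pop r5=0xb2, sp=0xb0
epilogue: pop r4=0x37, sp=0xb1
prologue pushed ['r4', 'r5'] at ['0xb0', '0xaf']

MEM = 0xb2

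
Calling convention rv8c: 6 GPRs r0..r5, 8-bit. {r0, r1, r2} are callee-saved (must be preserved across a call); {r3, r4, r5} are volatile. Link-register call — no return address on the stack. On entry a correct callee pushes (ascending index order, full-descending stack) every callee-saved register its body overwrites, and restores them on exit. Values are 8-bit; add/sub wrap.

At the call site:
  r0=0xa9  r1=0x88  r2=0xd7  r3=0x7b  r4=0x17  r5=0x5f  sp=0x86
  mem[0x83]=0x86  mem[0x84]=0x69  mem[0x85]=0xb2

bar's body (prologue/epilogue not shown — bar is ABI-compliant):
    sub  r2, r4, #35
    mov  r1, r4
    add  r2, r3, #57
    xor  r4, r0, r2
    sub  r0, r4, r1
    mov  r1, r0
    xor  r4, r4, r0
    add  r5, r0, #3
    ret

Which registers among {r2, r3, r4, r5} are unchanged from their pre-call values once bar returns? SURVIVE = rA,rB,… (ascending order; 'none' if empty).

prologue: push r0 → mem[0x85]=0xa9, sp=0x85
prologue: push r1 → mem[0x84]=0x88, sp=0x84
prologue: push r2 → mem[0x83]=0xd7, sp=0x83
body[0] sub  r2, r4, #35 → r2=0xf4
body[1] mov  r1, r4 → r1=0x17
body[2] add  r2, r3, #57 → r2=0xb4
body[3] xor  r4, r0, r2 → r4=0x1d
body[4] sub  r0, r4, r1 → r0=0x06
body[5] mov  r1, r0 → r1=0x06
body[6] xor  r4, r4, r0 → r4=0x1b
body[7] add  r5, r0, #3 → r5=0x09
epilogue: pop r2=0xd7, sp=0x84
epilogue: pop r1=0x88, sp=0x85
epilogue: pop r0=0xa9, sp=0x86
r2: callee-saved, written=True
r3: caller-saved, written=False
r4: caller-saved, written=True
r5: caller-saved, written=True

SURVIVE = r2,r3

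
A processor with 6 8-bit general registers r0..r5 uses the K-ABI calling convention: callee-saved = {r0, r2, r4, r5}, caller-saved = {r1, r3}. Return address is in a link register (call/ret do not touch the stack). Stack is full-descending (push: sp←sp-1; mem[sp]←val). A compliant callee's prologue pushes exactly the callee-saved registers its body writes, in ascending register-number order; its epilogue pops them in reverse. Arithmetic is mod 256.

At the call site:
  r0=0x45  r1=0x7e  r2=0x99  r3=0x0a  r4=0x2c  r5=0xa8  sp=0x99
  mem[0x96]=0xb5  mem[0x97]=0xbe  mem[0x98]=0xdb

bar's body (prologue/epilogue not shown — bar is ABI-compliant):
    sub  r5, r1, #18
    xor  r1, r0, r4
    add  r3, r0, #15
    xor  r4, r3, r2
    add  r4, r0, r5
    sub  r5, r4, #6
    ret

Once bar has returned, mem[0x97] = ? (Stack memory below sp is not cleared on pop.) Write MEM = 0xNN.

prologue: push r4 -> mem[0x98]=0x2c, sp=0x98
prologue: push r5 -> mem[0x97]=0xa8, sp=0x97
body[0] sub  r5, r1, #18 -> r5=0x6c
body[1] xor  r1, r0, r4 -> r1=0x69
body[2] add  r3, r0, #15 -> r3=0x54
body[3] xor  r4, r3, r2 -> r4=0xcd
body[4] add  r4, r0, r5 -> r4=0xb1
body[5] sub  r5, r4, #6 -> r5=0xab
epilogue: pop r5=0xa8, sp=0x98
epilogue: pop r4=0x2c, sp=0x99
prologue pushed ['r4', 'r5'] at ['0x98', '0x97']

MEM = 0xa8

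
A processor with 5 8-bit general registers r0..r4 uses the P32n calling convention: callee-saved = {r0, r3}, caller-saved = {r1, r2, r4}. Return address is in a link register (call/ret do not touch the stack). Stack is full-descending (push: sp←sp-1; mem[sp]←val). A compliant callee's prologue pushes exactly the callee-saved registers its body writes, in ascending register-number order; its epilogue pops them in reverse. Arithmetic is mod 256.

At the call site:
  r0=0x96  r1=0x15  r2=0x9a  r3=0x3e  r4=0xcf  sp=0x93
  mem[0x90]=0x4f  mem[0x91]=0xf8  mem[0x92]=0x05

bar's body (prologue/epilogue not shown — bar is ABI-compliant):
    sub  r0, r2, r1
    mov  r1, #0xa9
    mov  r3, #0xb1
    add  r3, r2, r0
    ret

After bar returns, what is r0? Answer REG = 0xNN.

REG = 0x96

prologue: push r0 -> mem[0x92]=0x96, sp=0x92
prologue: push r3 -> mem[0x91]=0x3e, sp=0x91
body[0] sub  r0, r2, r1 -> r0=0x85
body[1] mov  r1, #0xa9 -> r1=0xa9
body[2] mov  r3, #0xb1 -> r3=0xb1
body[3] add  r3, r2, r0 -> r3=0x1f
epilogue: pop r3=0x3e, sp=0x92
epilogue: pop r0=0x96, sp=0x93
r0 is callee-saved -> restored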